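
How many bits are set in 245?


0b11110101 has 6 set bits

6


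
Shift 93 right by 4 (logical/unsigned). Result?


0b1011101 >> 4 = 0b101 = 5

5


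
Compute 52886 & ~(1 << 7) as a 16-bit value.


52886 & ~(1 << 7) = 52758

52758


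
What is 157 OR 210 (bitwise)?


0b10011101 | 0b11010010 = 0b11011111 = 223

223


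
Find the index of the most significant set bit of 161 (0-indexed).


0b10100001. Highest set bit at position 7

7


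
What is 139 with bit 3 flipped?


139 ^ (1 << 3) = 139 ^ 8 = 131

131


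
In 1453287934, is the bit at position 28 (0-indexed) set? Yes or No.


0b1010110100111110110100111111110, bit 28 = 1. Yes

Yes


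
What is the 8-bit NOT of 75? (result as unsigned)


~0b1001011 = 0b10110100 = 180 (8-bit unsigned)

180


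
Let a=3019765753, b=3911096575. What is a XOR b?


3019765753 ^ 3911096575 = 1524854534

1524854534


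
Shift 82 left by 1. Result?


0b1010010 << 1 = 0b10100100 = 164

164


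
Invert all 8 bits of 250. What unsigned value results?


250 ^ 255 = 5

5


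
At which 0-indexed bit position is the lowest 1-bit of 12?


0b1100. Lowest set bit at position 2

2


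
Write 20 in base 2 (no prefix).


20 = 10100 in binary

10100


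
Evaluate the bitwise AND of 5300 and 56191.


0b1010010110100 & 0b1101101101111111 = 0b1000000110100 = 4148

4148


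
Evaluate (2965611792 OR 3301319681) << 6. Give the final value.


Step 1: 2965611792 | 3301319681 = 4106724625
Step 2: 4106724625 << 6 = 262830376000

262830376000


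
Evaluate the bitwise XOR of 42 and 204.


0b101010 ^ 0b11001100 = 0b11100110 = 230

230


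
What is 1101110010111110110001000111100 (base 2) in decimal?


1101110010111110110001000111100 in decimal = 1851744828

1851744828


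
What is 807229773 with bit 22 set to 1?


807229773 | (1 << 22) = 807229773 | 4194304 = 811424077

811424077


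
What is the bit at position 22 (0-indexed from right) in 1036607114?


0b111101110010010101111010001010, position 22 = 1

1


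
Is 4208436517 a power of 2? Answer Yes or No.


0b11111010110101111010010100100101. Multiple bits set => No

No


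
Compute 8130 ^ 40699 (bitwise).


0b1111111000010 ^ 0b1001111011111011 = 0b1000000100111001 = 33081

33081


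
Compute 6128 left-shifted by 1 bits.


0b1011111110000 << 1 = 0b10111111100000 = 12256

12256


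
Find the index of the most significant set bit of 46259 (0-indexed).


0b1011010010110011. Highest set bit at position 15

15


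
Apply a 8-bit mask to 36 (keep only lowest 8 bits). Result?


36 & 255 = 36

36


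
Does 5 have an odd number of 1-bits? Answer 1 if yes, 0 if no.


0b101 has 2 ones => parity 0

0


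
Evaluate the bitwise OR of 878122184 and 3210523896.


0b110100010101110001010011001000 | 0b10111111010111001011010011111000 = 0b10111111010111111011010011111000 = 3210720504

3210720504


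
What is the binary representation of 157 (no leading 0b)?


157 = 10011101 in binary

10011101


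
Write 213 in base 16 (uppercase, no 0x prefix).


213 = D5 hex

D5


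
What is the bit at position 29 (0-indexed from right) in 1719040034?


0b1100110011101100111100000100010, position 29 = 1

1


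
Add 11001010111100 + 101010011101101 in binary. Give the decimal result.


11001010111100 + 101010011101101 = 1000011110101001 = 34729

34729


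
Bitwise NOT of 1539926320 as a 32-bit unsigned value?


~0b1011011110010010110100100110000 = 0b10100100001101101001011011001111 = 2755040975 (32-bit unsigned)

2755040975


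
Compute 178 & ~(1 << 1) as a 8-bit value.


178 & ~(1 << 1) = 176

176


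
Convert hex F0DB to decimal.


F0DB hex = 61659 decimal

61659


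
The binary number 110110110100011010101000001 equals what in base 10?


110110110100011010101000001 in decimal = 114963777

114963777


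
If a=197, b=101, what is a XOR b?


197 ^ 101 = 160

160


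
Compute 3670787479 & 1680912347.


0b11011010110010111100010110010111 & 0b1100100001100001010111111011011 = 0b1000000000000001000010110010011 = 1073776019

1073776019


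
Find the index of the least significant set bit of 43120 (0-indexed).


0b1010100001110000. Lowest set bit at position 4

4


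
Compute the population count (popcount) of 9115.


0b10001110011011 has 8 set bits

8


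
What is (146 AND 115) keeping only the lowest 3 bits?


Step 1: 146 & 115 = 18
Step 2: 18 & 7 = 2

2


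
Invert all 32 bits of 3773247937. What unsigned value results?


3773247937 ^ 4294967295 = 521719358

521719358


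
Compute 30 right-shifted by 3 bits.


0b11110 >> 3 = 0b11 = 3

3


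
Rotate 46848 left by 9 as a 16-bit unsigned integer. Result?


Rotate 0b1011011100000000 left by 9 (16-bit) = 0b101101110 = 366

366


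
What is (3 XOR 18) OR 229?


Step 1: 3 ^ 18 = 17
Step 2: 17 | 229 = 245

245


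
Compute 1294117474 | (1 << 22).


1294117474 | (1 << 22) = 1294117474 | 4194304 = 1298311778

1298311778


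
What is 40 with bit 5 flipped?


40 ^ (1 << 5) = 40 ^ 32 = 8

8


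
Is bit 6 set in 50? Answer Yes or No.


0b110010, bit 6 = 0. No

No


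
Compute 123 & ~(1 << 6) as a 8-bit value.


123 & ~(1 << 6) = 59

59


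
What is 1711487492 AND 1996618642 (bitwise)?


0b1100110000000110011101000000100 & 0b1110111000000011111101110010010 = 0b1100110000000010011101000000000 = 1711356416

1711356416


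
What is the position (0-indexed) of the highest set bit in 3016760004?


0b10110011110100000001101011000100. Highest set bit at position 31

31


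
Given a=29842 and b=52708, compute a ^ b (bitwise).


29842 ^ 52708 = 47478

47478


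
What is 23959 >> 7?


0b101110110010111 >> 7 = 0b10111011 = 187

187


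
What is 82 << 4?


0b1010010 << 4 = 0b10100100000 = 1312

1312


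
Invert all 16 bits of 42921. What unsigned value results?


42921 ^ 65535 = 22614

22614


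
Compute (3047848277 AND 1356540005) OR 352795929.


Step 1: 3047848277 & 1356540005 = 277489733
Step 2: 277489733 | 352795929 = 361708893

361708893


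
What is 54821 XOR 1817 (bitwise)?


0b1101011000100101 ^ 0b11100011001 = 0b1101000100111100 = 53564

53564


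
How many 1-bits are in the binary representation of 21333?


0b101001101010101 has 8 set bits

8


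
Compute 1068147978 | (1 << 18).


1068147978 | (1 << 18) = 1068147978 | 262144 = 1068410122

1068410122


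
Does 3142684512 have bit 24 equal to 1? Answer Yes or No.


0b10111011010100011000111101100000, bit 24 = 1. Yes

Yes


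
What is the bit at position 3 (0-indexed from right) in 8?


0b1000, position 3 = 1

1


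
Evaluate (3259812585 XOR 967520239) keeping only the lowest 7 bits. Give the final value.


Step 1: 3259812585 ^ 967520239 = 4226278662
Step 2: 4226278662 & 127 = 6

6


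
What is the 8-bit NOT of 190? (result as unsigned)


~0b10111110 = 0b1000001 = 65 (8-bit unsigned)

65


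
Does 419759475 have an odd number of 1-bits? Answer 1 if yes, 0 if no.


0b11001000001010000010101110011 has 12 ones => parity 0

0


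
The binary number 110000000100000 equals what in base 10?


110000000100000 in decimal = 24608

24608


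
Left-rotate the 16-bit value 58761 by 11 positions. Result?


Rotate 0b1110010110001001 left by 11 (16-bit) = 0b100111100101100 = 20268

20268


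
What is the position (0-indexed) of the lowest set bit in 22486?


0b101011111010110. Lowest set bit at position 1

1


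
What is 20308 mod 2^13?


20308 & 8191 = 3924

3924


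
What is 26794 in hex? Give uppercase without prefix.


26794 = 68AA hex

68AA


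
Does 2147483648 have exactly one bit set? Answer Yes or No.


0b10000000000000000000000000000000. Only one bit set => Yes

Yes


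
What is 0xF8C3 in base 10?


F8C3 hex = 63683 decimal

63683


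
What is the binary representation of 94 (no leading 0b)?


94 = 1011110 in binary

1011110


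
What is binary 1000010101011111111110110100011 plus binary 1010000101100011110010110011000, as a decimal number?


1000010101011111111110110100011 + 1010000101100011110010110011000 = 10010011011000011110001100111011 = 2472665915

2472665915


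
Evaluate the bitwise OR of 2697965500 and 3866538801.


0b10100000110011111010111110111100 | 0b11100110011101101011001100110001 = 0b11100110111111111011111110111101 = 3875520445

3875520445


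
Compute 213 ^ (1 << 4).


213 ^ (1 << 4) = 213 ^ 16 = 197

197


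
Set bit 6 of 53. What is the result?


53 | (1 << 6) = 53 | 64 = 117

117


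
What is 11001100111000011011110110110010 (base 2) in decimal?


11001100111000011011110110110010 in decimal = 3437346226

3437346226


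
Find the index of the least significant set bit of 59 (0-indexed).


0b111011. Lowest set bit at position 0

0


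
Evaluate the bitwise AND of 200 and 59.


0b11001000 & 0b111011 = 0b1000 = 8

8


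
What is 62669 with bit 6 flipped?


62669 ^ (1 << 6) = 62669 ^ 64 = 62605

62605


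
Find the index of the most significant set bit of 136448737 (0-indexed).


0b1000001000100000101011100001. Highest set bit at position 27

27


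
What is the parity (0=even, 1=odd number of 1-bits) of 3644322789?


0b11011001001101111111001111100101 has 21 ones => parity 1

1


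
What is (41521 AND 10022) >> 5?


Step 1: 41521 & 10022 = 8736
Step 2: 8736 >> 5 = 273

273


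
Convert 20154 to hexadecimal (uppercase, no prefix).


20154 = 4EBA hex

4EBA


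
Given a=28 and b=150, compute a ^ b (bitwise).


28 ^ 150 = 138

138


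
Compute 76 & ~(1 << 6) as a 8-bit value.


76 & ~(1 << 6) = 12

12


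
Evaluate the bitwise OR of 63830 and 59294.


0b1111100101010110 | 0b1110011110011110 = 0b1111111111011110 = 65502

65502


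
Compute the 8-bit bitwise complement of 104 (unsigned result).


~0b1101000 = 0b10010111 = 151 (8-bit unsigned)

151


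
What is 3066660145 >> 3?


0b10110110110010011000010100110001 >> 3 = 0b10110110110010011000010100110 = 383332518

383332518


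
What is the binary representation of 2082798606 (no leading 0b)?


2082798606 = 1111100001001001111110000001110 in binary

1111100001001001111110000001110


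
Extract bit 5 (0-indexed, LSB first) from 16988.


0b100001001011100, position 5 = 0

0


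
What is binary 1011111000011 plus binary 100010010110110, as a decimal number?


1011111000011 + 100010010110110 = 101110001111001 = 23673

23673


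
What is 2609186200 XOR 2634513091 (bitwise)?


0b10011011100001010000010110011000 ^ 0b10011101000001110111101011000011 = 0b110100000100111111101011011 = 109215579

109215579


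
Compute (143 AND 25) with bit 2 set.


Step 1: 143 & 25 = 9
Step 2: 9 | (1 << 2) = 9 | 4 = 13

13


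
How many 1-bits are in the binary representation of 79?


0b1001111 has 5 set bits

5


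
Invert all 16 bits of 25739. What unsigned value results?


25739 ^ 65535 = 39796

39796


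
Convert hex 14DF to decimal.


14DF hex = 5343 decimal

5343


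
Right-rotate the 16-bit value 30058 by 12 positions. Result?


Rotate 0b111010101101010 right by 12 (16-bit) = 0b101011010100111 = 22183

22183


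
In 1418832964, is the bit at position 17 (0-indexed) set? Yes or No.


0b1010100100100011010110001000100, bit 17 = 0. No

No


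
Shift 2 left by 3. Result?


0b10 << 3 = 0b10000 = 16

16


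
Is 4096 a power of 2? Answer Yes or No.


0b1000000000000. Only one bit set => Yes

Yes


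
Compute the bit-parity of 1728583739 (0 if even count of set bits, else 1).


0b1100111000010000001100000111011 has 13 ones => parity 1

1


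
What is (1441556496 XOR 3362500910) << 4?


Step 1: 1441556496 ^ 3362500910 = 2642925886
Step 2: 2642925886 << 4 = 42286814176

42286814176


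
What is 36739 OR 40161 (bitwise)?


0b1000111110000011 | 0b1001110011100001 = 0b1001111111100011 = 40931

40931


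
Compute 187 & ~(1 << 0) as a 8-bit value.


187 & ~(1 << 0) = 186

186


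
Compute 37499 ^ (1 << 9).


37499 ^ (1 << 9) = 37499 ^ 512 = 36987

36987


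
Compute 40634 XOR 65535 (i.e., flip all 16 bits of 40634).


40634 ^ 65535 = 24901

24901


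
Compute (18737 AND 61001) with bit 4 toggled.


Step 1: 18737 & 61001 = 18433
Step 2: 18433 ^ (1 << 4) = 18433 ^ 16 = 18449

18449


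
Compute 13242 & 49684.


0b11001110111010 & 0b1100001000010100 = 0b1000010000 = 528

528


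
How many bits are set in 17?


0b10001 has 2 set bits

2


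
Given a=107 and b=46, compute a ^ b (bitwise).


107 ^ 46 = 69

69


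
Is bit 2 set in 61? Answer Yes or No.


0b111101, bit 2 = 1. Yes

Yes


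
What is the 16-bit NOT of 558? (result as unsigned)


~0b1000101110 = 0b1111110111010001 = 64977 (16-bit unsigned)

64977


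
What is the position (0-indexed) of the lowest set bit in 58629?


0b1110010100000101. Lowest set bit at position 0

0


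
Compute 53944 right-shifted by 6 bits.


0b1101001010111000 >> 6 = 0b1101001010 = 842

842


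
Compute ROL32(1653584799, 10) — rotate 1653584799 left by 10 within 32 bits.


Rotate 0b1100010100011111011001110011111 left by 10 (32-bit) = 0b111110110011100111110110001010 = 1053719946

1053719946


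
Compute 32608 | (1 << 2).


32608 | (1 << 2) = 32608 | 4 = 32612

32612


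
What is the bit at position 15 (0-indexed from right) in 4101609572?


0b11110100011110011001100001100100, position 15 = 1

1


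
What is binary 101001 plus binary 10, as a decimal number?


101001 + 10 = 101011 = 43

43


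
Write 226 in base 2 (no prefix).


226 = 11100010 in binary

11100010


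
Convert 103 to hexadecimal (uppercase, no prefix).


103 = 67 hex

67


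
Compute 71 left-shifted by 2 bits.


0b1000111 << 2 = 0b100011100 = 284

284


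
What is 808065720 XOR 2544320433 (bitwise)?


0b110000001010100001101010111000 ^ 0b10010111101001110011111110110001 = 0b10100111100011010010010100001001 = 2811045129

2811045129


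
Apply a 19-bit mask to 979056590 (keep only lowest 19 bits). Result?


979056590 & 524287 = 210894

210894


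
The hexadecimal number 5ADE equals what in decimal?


5ADE hex = 23262 decimal

23262


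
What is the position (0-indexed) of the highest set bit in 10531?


0b10100100100011. Highest set bit at position 13

13


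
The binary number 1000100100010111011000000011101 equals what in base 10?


1000100100010111011000000011101 in decimal = 1150005277

1150005277


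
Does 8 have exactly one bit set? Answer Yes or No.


0b1000. Only one bit set => Yes

Yes


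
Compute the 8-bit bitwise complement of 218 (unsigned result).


~0b11011010 = 0b100101 = 37 (8-bit unsigned)

37


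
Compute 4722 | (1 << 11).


4722 | (1 << 11) = 4722 | 2048 = 6770

6770


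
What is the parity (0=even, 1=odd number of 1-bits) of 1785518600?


0b1101010011011001101101000001000 has 14 ones => parity 0

0


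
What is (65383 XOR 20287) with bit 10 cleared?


Step 1: 65383 ^ 20287 = 45144
Step 2: 45144 & ~(1 << 10) = 45144

45144


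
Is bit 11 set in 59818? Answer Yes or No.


0b1110100110101010, bit 11 = 1. Yes

Yes


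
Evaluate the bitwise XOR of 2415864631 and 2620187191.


0b10001111111111110010101100110111 ^ 0b10011100001011001110001000110111 = 0b10011110100111100100100000000 = 332646656

332646656


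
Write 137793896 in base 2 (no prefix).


137793896 = 1000001101101001000101101000 in binary

1000001101101001000101101000


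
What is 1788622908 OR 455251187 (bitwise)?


0b1101010100111000011100000111100 | 0b11011001000101001010011110011 = 0b1111011101111101011110011111111 = 2076097791

2076097791


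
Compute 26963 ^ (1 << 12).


26963 ^ (1 << 12) = 26963 ^ 4096 = 31059

31059


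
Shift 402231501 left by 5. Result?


0b10111111110011001000011001101 << 5 = 0b1011111111001100100001100110100000 = 12871408032

12871408032


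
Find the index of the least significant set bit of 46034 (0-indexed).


0b1011001111010010. Lowest set bit at position 1

1


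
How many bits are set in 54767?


0b1101010111101111 has 12 set bits

12


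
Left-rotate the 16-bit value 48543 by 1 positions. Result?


Rotate 0b1011110110011111 left by 1 (16-bit) = 0b111101100111111 = 31551

31551


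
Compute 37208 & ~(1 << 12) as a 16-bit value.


37208 & ~(1 << 12) = 33112

33112


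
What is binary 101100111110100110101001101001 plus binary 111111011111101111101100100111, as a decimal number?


101100111110100110101001101001 + 111111011111101111101100100111 = 1101100011110010110010110010000 = 1819895184

1819895184


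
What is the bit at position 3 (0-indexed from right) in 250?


0b11111010, position 3 = 1

1


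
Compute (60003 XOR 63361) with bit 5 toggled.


Step 1: 60003 ^ 63361 = 7650
Step 2: 7650 ^ (1 << 5) = 7650 ^ 32 = 7618

7618


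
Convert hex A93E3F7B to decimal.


A93E3F7B hex = 2839428987 decimal

2839428987


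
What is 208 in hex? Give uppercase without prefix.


208 = D0 hex

D0


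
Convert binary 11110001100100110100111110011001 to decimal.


11110001100100110100111110011001 in decimal = 4052963225

4052963225


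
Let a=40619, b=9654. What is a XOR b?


40619 ^ 9654 = 47901

47901


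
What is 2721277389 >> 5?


0b10100010001100110110010111001101 >> 5 = 0b101000100011001101100101110 = 85039918

85039918


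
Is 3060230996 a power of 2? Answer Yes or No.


0b10110110011001110110101101010100. Multiple bits set => No

No


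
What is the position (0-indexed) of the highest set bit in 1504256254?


0b1011001101010010010000011111110. Highest set bit at position 30

30


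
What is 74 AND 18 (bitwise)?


0b1001010 & 0b10010 = 0b10 = 2

2


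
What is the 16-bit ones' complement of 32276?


32276 ^ 65535 = 33259

33259


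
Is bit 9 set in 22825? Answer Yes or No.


0b101100100101001, bit 9 = 0. No

No


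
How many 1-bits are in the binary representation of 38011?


0b1001010001111011 has 9 set bits

9


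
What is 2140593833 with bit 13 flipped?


2140593833 ^ (1 << 13) = 2140593833 ^ 8192 = 2140602025

2140602025


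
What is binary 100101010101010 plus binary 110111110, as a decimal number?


100101010101010 + 110111110 = 100110001101000 = 19560

19560


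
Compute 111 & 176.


0b1101111 & 0b10110000 = 0b100000 = 32

32


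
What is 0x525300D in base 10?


525300D hex = 86323213 decimal

86323213


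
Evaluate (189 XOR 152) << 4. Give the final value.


Step 1: 189 ^ 152 = 37
Step 2: 37 << 4 = 592

592


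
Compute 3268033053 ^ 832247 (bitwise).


0b11000010110010100011101000011101 ^ 0b11001011001011110111 = 0b11000010110001101000100011101010 = 3267791082

3267791082


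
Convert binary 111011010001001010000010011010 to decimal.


111011010001001010000010011010 in decimal = 994353306

994353306


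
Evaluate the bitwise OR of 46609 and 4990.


0b1011011000010001 | 0b1001101111110 = 0b1011011101111111 = 46975

46975


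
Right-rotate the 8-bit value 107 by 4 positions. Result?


Rotate 0b1101011 right by 4 (8-bit) = 0b10110110 = 182

182


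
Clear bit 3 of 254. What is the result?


254 & ~(1 << 3) = 246

246


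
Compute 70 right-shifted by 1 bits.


0b1000110 >> 1 = 0b100011 = 35

35


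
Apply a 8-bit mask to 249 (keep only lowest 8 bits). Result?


249 & 255 = 249

249


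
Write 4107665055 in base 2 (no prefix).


4107665055 = 11110100110101011111111010011111 in binary

11110100110101011111111010011111


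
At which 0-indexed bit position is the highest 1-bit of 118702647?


0b111000100110100001000110111. Highest set bit at position 26

26


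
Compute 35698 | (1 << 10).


35698 | (1 << 10) = 35698 | 1024 = 36722

36722


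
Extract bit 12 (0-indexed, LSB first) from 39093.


0b1001100010110101, position 12 = 1

1


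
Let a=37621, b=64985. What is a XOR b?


37621 ^ 64985 = 28460

28460


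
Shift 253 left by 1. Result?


0b11111101 << 1 = 0b111111010 = 506

506


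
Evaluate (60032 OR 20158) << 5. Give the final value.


Step 1: 60032 | 20158 = 61118
Step 2: 61118 << 5 = 1955776

1955776


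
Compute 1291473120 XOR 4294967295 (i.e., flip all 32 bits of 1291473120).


1291473120 ^ 4294967295 = 3003494175

3003494175


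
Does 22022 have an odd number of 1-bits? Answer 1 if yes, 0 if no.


0b101011000000110 has 6 ones => parity 0

0


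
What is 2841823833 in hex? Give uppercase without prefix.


2841823833 = A962CA59 hex

A962CA59


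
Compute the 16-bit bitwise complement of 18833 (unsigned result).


~0b100100110010001 = 0b1011011001101110 = 46702 (16-bit unsigned)

46702


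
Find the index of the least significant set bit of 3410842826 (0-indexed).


0b11001011010011010101010011001010. Lowest set bit at position 1

1


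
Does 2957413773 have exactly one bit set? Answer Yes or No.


0b10110000010001101000110110001101. Multiple bits set => No

No


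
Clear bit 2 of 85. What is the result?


85 & ~(1 << 2) = 81

81


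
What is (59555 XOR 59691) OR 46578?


Step 1: 59555 ^ 59691 = 392
Step 2: 392 | 46578 = 46586

46586


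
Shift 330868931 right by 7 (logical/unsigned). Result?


0b10011101110001010100011000011 >> 7 = 0b1001110111000101010001 = 2584913

2584913


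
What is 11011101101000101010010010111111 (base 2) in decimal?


11011101101000101010010010111111 in decimal = 3718423743

3718423743


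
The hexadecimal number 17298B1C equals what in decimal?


17298B1C hex = 388598556 decimal

388598556


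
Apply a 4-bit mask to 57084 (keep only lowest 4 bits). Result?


57084 & 15 = 12

12


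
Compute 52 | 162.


0b110100 | 0b10100010 = 0b10110110 = 182

182


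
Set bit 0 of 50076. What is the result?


50076 | (1 << 0) = 50076 | 1 = 50077

50077


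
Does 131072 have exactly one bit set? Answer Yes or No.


0b100000000000000000. Only one bit set => Yes

Yes


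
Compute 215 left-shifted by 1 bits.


0b11010111 << 1 = 0b110101110 = 430

430


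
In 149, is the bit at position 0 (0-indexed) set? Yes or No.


0b10010101, bit 0 = 1. Yes

Yes


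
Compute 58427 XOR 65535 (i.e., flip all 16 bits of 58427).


58427 ^ 65535 = 7108

7108


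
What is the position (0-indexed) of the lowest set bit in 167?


0b10100111. Lowest set bit at position 0

0


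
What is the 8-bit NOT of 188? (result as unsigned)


~0b10111100 = 0b1000011 = 67 (8-bit unsigned)

67


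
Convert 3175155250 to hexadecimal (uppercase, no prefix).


3175155250 = BD410632 hex

BD410632


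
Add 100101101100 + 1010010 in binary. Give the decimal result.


100101101100 + 1010010 = 100110111110 = 2494

2494


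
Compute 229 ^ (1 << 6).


229 ^ (1 << 6) = 229 ^ 64 = 165

165


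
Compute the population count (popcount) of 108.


0b1101100 has 4 set bits

4


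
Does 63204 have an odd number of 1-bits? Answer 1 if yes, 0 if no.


0b1111011011100100 has 10 ones => parity 0

0


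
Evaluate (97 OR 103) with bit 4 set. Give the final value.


Step 1: 97 | 103 = 103
Step 2: 103 | (1 << 4) = 103 | 16 = 119

119


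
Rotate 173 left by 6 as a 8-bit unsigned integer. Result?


Rotate 0b10101101 left by 6 (8-bit) = 0b1101011 = 107

107


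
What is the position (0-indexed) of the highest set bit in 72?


0b1001000. Highest set bit at position 6

6


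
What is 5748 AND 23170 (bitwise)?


0b1011001110100 & 0b101101010000010 = 0b1001000000000 = 4608

4608


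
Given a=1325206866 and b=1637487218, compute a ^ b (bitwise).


1325206866 ^ 1637487218 = 795287328

795287328


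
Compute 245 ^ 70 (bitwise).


0b11110101 ^ 0b1000110 = 0b10110011 = 179

179


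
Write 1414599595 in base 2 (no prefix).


1414599595 = 1010100010100010001001110101011 in binary

1010100010100010001001110101011


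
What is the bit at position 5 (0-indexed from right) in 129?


0b10000001, position 5 = 0

0


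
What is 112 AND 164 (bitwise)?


0b1110000 & 0b10100100 = 0b100000 = 32

32


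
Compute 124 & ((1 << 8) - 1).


124 & 255 = 124

124


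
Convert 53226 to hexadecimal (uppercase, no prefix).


53226 = CFEA hex

CFEA


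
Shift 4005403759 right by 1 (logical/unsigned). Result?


0b11101110101111011001110001101111 >> 1 = 0b1110111010111101100111000110111 = 2002701879

2002701879


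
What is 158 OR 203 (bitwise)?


0b10011110 | 0b11001011 = 0b11011111 = 223

223


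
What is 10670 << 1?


0b10100110101110 << 1 = 0b101001101011100 = 21340

21340


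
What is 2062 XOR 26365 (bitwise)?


0b100000001110 ^ 0b110011011111101 = 0b110111011110011 = 28403

28403


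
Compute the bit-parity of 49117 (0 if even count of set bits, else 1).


0b1011111111011101 has 13 ones => parity 1

1


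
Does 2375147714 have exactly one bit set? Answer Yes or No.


0b10001101100100011110000011000010. Multiple bits set => No

No


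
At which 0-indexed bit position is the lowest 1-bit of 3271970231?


0b11000011000001100100110110110111. Lowest set bit at position 0

0


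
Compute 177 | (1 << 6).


177 | (1 << 6) = 177 | 64 = 241

241


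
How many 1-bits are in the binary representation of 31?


0b11111 has 5 set bits

5


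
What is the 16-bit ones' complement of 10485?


10485 ^ 65535 = 55050

55050


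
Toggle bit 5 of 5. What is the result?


5 ^ (1 << 5) = 5 ^ 32 = 37

37


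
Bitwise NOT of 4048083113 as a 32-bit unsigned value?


~0b11110001010010001101100010101001 = 0b1110101101110010011101010110 = 246884182 (32-bit unsigned)

246884182


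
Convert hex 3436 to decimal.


3436 hex = 13366 decimal

13366


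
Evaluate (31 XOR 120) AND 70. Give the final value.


Step 1: 31 ^ 120 = 103
Step 2: 103 & 70 = 70

70


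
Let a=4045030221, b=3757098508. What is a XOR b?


4045030221 ^ 3757098508 = 787121473

787121473


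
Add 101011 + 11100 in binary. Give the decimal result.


101011 + 11100 = 1000111 = 71

71


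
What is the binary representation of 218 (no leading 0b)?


218 = 11011010 in binary

11011010


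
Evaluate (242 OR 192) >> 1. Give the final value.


Step 1: 242 | 192 = 242
Step 2: 242 >> 1 = 121

121


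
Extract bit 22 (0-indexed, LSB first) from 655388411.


0b100111000100000110111011111011, position 22 = 0

0


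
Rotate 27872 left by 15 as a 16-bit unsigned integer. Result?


Rotate 0b110110011100000 left by 15 (16-bit) = 0b11011001110000 = 13936

13936


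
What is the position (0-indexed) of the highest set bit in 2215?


0b100010100111. Highest set bit at position 11

11


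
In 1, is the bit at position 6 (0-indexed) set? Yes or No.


0b1, bit 6 = 0. No

No


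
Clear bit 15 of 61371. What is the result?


61371 & ~(1 << 15) = 28603

28603


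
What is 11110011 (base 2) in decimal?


11110011 in decimal = 243

243


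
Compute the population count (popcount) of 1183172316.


0b1000110100001011100011011011100 has 15 set bits

15


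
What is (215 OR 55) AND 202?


Step 1: 215 | 55 = 247
Step 2: 247 & 202 = 194

194


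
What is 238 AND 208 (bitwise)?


0b11101110 & 0b11010000 = 0b11000000 = 192

192


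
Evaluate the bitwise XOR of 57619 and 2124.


0b1110000100010011 ^ 0b100001001100 = 0b1110100101011111 = 59743

59743


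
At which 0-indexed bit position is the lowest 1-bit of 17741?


0b100010101001101. Lowest set bit at position 0

0


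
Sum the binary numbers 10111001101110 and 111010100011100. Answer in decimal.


10111001101110 + 111010100011100 = 1010001110001010 = 41866

41866


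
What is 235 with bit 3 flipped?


235 ^ (1 << 3) = 235 ^ 8 = 227

227


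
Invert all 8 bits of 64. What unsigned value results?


64 ^ 255 = 191

191


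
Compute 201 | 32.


0b11001001 | 0b100000 = 0b11101001 = 233

233


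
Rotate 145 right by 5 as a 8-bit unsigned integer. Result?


Rotate 0b10010001 right by 5 (8-bit) = 0b10001100 = 140

140


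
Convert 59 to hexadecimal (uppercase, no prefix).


59 = 3B hex

3B


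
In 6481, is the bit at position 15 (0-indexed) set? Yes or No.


0b1100101010001, bit 15 = 0. No

No


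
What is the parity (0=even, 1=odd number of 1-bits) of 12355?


0b11000001000011 has 5 ones => parity 1

1


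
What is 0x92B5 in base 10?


92B5 hex = 37557 decimal

37557


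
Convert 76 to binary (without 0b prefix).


76 = 1001100 in binary

1001100


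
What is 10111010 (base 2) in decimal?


10111010 in decimal = 186

186


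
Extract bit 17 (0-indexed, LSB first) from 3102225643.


0b10111000111010000011010011101011, position 17 = 0

0


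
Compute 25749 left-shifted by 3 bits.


0b110010010010101 << 3 = 0b110010010010101000 = 205992

205992


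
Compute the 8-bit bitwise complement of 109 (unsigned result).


~0b1101101 = 0b10010010 = 146 (8-bit unsigned)

146


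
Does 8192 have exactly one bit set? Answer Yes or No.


0b10000000000000. Only one bit set => Yes

Yes


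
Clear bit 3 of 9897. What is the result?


9897 & ~(1 << 3) = 9889

9889


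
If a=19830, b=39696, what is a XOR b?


19830 ^ 39696 = 54886

54886


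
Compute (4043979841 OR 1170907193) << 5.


Step 1: 4043979841 | 1170907193 = 4123704441
Step 2: 4123704441 << 5 = 131958542112

131958542112


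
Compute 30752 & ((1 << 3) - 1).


30752 & 7 = 0

0


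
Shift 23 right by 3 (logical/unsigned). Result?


0b10111 >> 3 = 0b10 = 2

2


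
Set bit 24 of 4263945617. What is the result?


4263945617 | (1 << 24) = 4263945617 | 16777216 = 4280722833

4280722833


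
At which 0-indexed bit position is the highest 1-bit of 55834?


0b1101101000011010. Highest set bit at position 15

15


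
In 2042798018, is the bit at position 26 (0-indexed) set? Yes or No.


0b1111001110000101001111111000010, bit 26 = 0. No

No


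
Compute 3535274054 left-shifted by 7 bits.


0b11010010101110000000000001000110 << 7 = 0b110100101011100000000000010001100000000 = 452515078912

452515078912


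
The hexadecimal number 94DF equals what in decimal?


94DF hex = 38111 decimal

38111


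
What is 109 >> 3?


0b1101101 >> 3 = 0b1101 = 13

13


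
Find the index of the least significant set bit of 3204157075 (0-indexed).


0b10111110111110111000111010010011. Lowest set bit at position 0

0


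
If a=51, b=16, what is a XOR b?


51 ^ 16 = 35

35


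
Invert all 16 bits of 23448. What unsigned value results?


23448 ^ 65535 = 42087

42087


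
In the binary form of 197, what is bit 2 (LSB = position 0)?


0b11000101, position 2 = 1

1


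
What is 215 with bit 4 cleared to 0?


215 & ~(1 << 4) = 199

199


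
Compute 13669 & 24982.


0b11010101100101 & 0b110000110010110 = 0b10000100000100 = 8452

8452


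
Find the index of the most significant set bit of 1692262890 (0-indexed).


0b1100100110111011110000111101010. Highest set bit at position 30

30


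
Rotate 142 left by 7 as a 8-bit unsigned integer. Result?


Rotate 0b10001110 left by 7 (8-bit) = 0b1000111 = 71

71


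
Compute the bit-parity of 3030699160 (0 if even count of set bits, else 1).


0b10110100101001001100110010011000 has 14 ones => parity 0

0


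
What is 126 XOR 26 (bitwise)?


0b1111110 ^ 0b11010 = 0b1100100 = 100

100


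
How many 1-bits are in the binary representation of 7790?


0b1111001101110 has 9 set bits

9


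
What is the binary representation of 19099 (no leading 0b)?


19099 = 100101010011011 in binary

100101010011011


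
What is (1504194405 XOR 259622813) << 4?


Step 1: 1504194405 ^ 259622813 = 1456580856
Step 2: 1456580856 << 4 = 23305293696

23305293696


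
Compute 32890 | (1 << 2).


32890 | (1 << 2) = 32890 | 4 = 32894

32894


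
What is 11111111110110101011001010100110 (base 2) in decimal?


11111111110110101011001010100110 in decimal = 4292522662

4292522662


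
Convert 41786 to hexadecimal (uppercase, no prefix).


41786 = A33A hex

A33A


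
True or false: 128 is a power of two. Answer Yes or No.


0b10000000. Only one bit set => Yes

Yes


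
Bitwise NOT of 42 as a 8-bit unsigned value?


~0b101010 = 0b11010101 = 213 (8-bit unsigned)

213


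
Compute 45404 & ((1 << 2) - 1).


45404 & 3 = 0

0


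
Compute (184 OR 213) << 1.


Step 1: 184 | 213 = 253
Step 2: 253 << 1 = 506

506


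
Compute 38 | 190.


0b100110 | 0b10111110 = 0b10111110 = 190

190


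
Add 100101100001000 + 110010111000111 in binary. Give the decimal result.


100101100001000 + 110010111000111 = 1011000011001111 = 45263

45263


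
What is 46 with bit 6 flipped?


46 ^ (1 << 6) = 46 ^ 64 = 110

110


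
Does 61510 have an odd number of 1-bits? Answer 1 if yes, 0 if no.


0b1111000001000110 has 7 ones => parity 1

1


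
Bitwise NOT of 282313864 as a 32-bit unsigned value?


~0b10000110100111100010010001000 = 0b11101111001011000011101101110111 = 4012653431 (32-bit unsigned)

4012653431


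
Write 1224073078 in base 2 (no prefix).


1224073078 = 1001000111101011101111101110110 in binary

1001000111101011101111101110110


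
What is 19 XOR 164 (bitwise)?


0b10011 ^ 0b10100100 = 0b10110111 = 183

183


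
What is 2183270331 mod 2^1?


2183270331 & 1 = 1

1


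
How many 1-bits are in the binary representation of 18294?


0b100011101110110 has 9 set bits

9


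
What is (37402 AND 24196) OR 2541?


Step 1: 37402 & 24196 = 4608
Step 2: 4608 | 2541 = 7149

7149


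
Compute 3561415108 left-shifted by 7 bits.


0b11010100010001101110000111000100 << 7 = 0b110101000100011011100001110001000000000 = 455861133824

455861133824


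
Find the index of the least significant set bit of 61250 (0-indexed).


0b1110111101000010. Lowest set bit at position 1

1


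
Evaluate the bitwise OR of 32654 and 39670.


0b111111110001110 | 0b1001101011110110 = 0b1111111111111110 = 65534

65534


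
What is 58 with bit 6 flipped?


58 ^ (1 << 6) = 58 ^ 64 = 122

122


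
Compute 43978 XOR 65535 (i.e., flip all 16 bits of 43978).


43978 ^ 65535 = 21557

21557


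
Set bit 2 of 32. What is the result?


32 | (1 << 2) = 32 | 4 = 36

36


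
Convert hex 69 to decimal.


69 hex = 105 decimal

105


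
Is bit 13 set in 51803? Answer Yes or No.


0b1100101001011011, bit 13 = 0. No

No


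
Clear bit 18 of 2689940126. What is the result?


2689940126 & ~(1 << 18) = 2689677982

2689677982


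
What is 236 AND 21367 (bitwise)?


0b11101100 & 0b101001101110111 = 0b1100100 = 100

100


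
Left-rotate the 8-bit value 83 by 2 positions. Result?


Rotate 0b1010011 left by 2 (8-bit) = 0b1001101 = 77

77


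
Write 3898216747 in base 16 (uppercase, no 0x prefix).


3898216747 = E85A112B hex

E85A112B


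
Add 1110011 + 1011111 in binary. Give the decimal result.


1110011 + 1011111 = 11010010 = 210

210


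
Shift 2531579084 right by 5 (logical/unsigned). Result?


0b10010110111001001101010011001100 >> 5 = 0b100101101110010011010100110 = 79111846

79111846


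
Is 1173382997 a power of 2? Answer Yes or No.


0b1000101111100000110011101010101. Multiple bits set => No

No


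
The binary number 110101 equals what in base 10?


110101 in decimal = 53

53


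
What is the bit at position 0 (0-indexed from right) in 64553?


0b1111110000101001, position 0 = 1

1


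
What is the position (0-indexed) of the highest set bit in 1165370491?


0b1000101011101100010010001111011. Highest set bit at position 30

30


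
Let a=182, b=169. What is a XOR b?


182 ^ 169 = 31

31


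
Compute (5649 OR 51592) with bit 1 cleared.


Step 1: 5649 | 51592 = 57241
Step 2: 57241 & ~(1 << 1) = 57241

57241


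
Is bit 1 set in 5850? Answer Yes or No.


0b1011011011010, bit 1 = 1. Yes

Yes


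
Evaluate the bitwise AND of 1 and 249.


0b1 & 0b11111001 = 0b1 = 1

1


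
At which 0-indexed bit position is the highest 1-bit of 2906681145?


0b10101101010000000110111100111001. Highest set bit at position 31

31


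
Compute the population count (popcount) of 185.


0b10111001 has 5 set bits

5


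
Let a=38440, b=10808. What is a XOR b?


38440 ^ 10808 = 48144

48144


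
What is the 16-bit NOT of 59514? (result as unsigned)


~0b1110100001111010 = 0b1011110000101 = 6021 (16-bit unsigned)

6021


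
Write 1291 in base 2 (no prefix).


1291 = 10100001011 in binary

10100001011


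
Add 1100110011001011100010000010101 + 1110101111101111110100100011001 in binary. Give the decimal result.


1100110011001011100010000010101 + 1110101111101111110100100011001 = 11011100010111011010110100101110 = 3697126702

3697126702


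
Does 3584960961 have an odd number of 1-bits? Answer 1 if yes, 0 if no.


0b11010101101011100010100111000001 has 16 ones => parity 0

0


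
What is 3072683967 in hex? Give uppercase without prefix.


3072683967 = B7256FBF hex

B7256FBF


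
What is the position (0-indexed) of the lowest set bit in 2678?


0b101001110110. Lowest set bit at position 1

1


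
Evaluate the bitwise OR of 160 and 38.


0b10100000 | 0b100110 = 0b10100110 = 166

166


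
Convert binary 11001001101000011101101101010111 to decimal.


11001001101000011101101101010111 in decimal = 3382827863

3382827863


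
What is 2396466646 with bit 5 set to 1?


2396466646 | (1 << 5) = 2396466646 | 32 = 2396466678

2396466678


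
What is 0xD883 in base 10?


D883 hex = 55427 decimal

55427


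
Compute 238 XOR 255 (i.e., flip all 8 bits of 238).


238 ^ 255 = 17

17


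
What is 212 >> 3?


0b11010100 >> 3 = 0b11010 = 26

26


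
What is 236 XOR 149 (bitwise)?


0b11101100 ^ 0b10010101 = 0b1111001 = 121

121


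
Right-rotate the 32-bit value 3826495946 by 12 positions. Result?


Rotate 0b11100100000100111011000111001010 right by 12 (32-bit) = 0b11100101011100100000100111011 = 481182011

481182011


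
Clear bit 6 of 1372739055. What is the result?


1372739055 & ~(1 << 6) = 1372738991

1372738991


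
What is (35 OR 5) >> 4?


Step 1: 35 | 5 = 39
Step 2: 39 >> 4 = 2

2


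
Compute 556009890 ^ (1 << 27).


556009890 ^ (1 << 27) = 556009890 ^ 134217728 = 690227618

690227618


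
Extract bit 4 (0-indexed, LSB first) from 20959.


0b101000111011111, position 4 = 1

1


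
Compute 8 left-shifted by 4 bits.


0b1000 << 4 = 0b10000000 = 128

128


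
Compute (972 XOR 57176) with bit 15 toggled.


Step 1: 972 ^ 57176 = 56468
Step 2: 56468 ^ (1 << 15) = 56468 ^ 32768 = 23700

23700
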